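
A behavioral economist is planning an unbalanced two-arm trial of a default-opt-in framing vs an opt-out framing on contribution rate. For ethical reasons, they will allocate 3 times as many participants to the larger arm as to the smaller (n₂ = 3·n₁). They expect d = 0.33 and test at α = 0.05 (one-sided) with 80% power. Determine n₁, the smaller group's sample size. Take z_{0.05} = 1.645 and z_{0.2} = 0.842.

With allocation ratio k = n₂/n₁ = 3, Var(x̄₁−x̄₂) = σ²(1/n₁ + 1/(k·n₁)) = σ²·(k+1)/(k·n₁).
So n₁ = (1 + 1/k)·((z_{α} + z_β)/d)² = 1.333 × (2.487/0.33)².
n₁ = 1.333 × 56.80 = 75.7.
Round up: n₁ = 76, giving n₂ = 3 × 76 = 228.

n₁ = 76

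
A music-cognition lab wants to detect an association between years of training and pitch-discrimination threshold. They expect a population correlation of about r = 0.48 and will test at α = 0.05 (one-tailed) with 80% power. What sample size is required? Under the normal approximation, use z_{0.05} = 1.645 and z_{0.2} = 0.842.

Fisher's z: C = ½·ln((1+r)/(1−r)) = ½·ln(2.8462) = 0.5230.
n = ((z_{α} + z_β)/C)² + 3.
(1.645 + 0.842) / 0.5230 = 2.487 / 0.5230 = 4.755.
n = 4.755² + 3 = 22.61 + 3 = 25.6.
Round up.

n = 26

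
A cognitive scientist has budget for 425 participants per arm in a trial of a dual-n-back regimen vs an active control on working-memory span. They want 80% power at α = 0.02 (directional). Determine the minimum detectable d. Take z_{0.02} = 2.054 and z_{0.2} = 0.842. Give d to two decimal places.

d_min ≈ 0.20

For two independent groups of n = 425 each: d_min = (z_{α} + z_β)·√(2/n).
z-sum = 2.054 + 0.842 = 2.896.
d_min = 2.896 × √(2/425) = 2.896 × 0.0686 = 0.199.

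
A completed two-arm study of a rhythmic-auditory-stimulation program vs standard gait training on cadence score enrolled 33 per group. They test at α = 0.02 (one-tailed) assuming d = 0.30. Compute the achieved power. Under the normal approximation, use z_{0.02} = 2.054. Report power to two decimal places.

power ≈ 0.20

For two equal groups, power = Φ(d·√(n/2) − z_{α}).
d·√(n/2) = 0.30 × √(33/2) = 0.30 × 4.062 = 1.219.
z_β = 1.219 − 2.054 = -0.835.
Power = Φ(-0.835) = 0.202.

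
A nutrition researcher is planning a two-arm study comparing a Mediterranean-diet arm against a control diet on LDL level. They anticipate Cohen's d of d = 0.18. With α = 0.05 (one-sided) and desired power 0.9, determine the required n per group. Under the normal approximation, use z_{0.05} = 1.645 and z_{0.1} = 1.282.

n = 529 per group

For two independent groups with equal n: n = 2·((z_{α} + z_β) / d)².
z_{α} + z_β = 1.645 + 1.282 = 2.927.
n = 2 × (2.927 / 0.18)² = 2 × 16.261² = 2 × 264.42 = 528.8.
Round up to the next whole participant.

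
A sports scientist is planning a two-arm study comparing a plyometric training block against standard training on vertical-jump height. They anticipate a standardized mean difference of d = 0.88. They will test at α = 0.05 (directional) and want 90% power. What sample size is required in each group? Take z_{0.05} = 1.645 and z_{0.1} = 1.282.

For two independent groups with equal n: n = 2·((z_{α} + z_β) / d)².
z_{α} + z_β = 1.645 + 1.282 = 2.927.
n = 2 × (2.927 / 0.88)² = 2 × 3.326² = 2 × 11.06 = 22.1.
Round up to the next whole participant.

n = 23 per group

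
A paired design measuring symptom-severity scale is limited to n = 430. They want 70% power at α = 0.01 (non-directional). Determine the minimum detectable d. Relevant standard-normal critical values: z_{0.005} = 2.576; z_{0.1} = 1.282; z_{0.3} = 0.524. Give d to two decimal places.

For a single sample (or paired design) of n = 430: d_min = (z_{α/2} + z_β)/√n.
z-sum = 2.576 + 0.524 = 3.100.
d_min = 3.100 / √430 = 3.100 / 20.736 = 0.149.

d_min ≈ 0.15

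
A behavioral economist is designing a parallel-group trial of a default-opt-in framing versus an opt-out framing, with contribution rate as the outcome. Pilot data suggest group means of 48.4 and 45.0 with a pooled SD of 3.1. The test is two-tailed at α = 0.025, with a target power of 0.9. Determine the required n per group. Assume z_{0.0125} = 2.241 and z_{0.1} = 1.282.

Cohen's d = |M₁ − M₂| / SD_pooled = |48.4 − 45.0| / 3.1 = 3.4 / 3.1 = 1.097.
For two independent groups with equal n: n = 2·((z_{α/2} + z_β) / d)².
z_{α/2} + z_β = 2.241 + 1.282 = 3.523.
n = 2 × (3.523 / 1.097)² = 2 × 3.211² = 2 × 10.31 = 20.6.
Round up to the next whole participant.

n = 21 per group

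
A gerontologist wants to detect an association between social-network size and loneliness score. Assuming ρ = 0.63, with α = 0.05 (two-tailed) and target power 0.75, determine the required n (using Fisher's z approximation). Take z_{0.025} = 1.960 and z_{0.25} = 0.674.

Fisher's z: C = ½·ln((1+r)/(1−r)) = ½·ln(4.4054) = 0.7414.
n = ((z_{α/2} + z_β)/C)² + 3.
(1.960 + 0.674) / 0.7414 = 2.634 / 0.7414 = 3.553.
n = 3.553² + 3 = 12.62 + 3 = 15.6.
Round up.

n = 16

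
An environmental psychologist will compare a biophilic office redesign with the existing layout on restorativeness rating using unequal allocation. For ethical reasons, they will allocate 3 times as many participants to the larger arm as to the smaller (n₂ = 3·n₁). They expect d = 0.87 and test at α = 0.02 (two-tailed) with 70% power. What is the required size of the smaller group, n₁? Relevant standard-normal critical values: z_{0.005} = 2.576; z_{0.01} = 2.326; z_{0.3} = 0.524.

n₁ = 15

With allocation ratio k = n₂/n₁ = 3, Var(x̄₁−x̄₂) = σ²(1/n₁ + 1/(k·n₁)) = σ²·(k+1)/(k·n₁).
So n₁ = (1 + 1/k)·((z_{α/2} + z_β)/d)² = 1.333 × (2.850/0.87)².
n₁ = 1.333 × 10.73 = 14.3.
Round up: n₁ = 15, giving n₂ = 3 × 15 = 45.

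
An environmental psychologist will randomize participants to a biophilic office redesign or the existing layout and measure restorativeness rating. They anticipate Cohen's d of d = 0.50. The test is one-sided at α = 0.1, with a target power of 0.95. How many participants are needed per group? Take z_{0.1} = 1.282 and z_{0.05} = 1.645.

For two independent groups with equal n: n = 2·((z_{α} + z_β) / d)².
z_{α} + z_β = 1.282 + 1.645 = 2.927.
n = 2 × (2.927 / 0.50)² = 2 × 5.854² = 2 × 34.27 = 68.5.
Round up to the next whole participant.

n = 69 per group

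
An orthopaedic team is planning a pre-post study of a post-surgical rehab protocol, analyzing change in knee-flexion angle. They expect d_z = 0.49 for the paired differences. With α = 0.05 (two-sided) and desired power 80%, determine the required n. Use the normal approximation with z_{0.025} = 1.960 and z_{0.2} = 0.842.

n = 33 pairs

For a paired (one-sample on differences) test: n = ((z_{α/2} + z_β) / d)².
z_{α/2} + z_β = 1.960 + 0.842 = 2.802.
n = (2.802 / 0.49)² = 5.718² = 32.70.
Round up.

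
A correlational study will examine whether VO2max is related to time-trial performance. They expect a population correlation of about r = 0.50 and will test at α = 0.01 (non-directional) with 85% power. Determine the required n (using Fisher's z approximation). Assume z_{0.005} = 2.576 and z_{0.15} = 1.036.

Fisher's z: C = ½·ln((1+r)/(1−r)) = ½·ln(3.0000) = 0.5493.
n = ((z_{α/2} + z_β)/C)² + 3.
(2.576 + 1.036) / 0.5493 = 3.612 / 0.5493 = 6.576.
n = 6.576² + 3 = 43.24 + 3 = 46.2.
Round up.

n = 47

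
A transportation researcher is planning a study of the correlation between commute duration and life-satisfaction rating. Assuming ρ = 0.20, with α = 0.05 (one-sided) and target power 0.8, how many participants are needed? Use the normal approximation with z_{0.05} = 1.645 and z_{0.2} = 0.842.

Fisher's z: C = ½·ln((1+r)/(1−r)) = ½·ln(1.5000) = 0.2027.
n = ((z_{α} + z_β)/C)² + 3.
(1.645 + 0.842) / 0.2027 = 2.487 / 0.2027 = 12.269.
n = 12.269² + 3 = 150.54 + 3 = 153.5.
Round up.

n = 154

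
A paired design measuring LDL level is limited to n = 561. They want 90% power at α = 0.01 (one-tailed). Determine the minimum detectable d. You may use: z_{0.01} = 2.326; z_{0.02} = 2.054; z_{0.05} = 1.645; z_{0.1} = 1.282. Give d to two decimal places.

For a single sample (or paired design) of n = 561: d_min = (z_{α} + z_β)/√n.
z-sum = 2.326 + 1.282 = 3.608.
d_min = 3.608 / √561 = 3.608 / 23.685 = 0.152.

d_min ≈ 0.15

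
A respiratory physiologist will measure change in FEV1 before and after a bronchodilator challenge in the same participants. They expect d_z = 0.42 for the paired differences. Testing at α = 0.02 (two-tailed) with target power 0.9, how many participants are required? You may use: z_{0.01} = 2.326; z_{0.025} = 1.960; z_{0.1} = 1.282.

For a paired (one-sample on differences) test: n = ((z_{α/2} + z_β) / d)².
z_{α/2} + z_β = 2.326 + 1.282 = 3.608.
n = (3.608 / 0.42)² = 8.590² = 73.80.
Round up.

n = 74 pairs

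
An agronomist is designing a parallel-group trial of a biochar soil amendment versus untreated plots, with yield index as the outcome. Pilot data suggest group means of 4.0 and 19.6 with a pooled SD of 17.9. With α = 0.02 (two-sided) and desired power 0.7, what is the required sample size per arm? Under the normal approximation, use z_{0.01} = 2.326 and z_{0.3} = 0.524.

n = 22 per group

Cohen's d = |M₁ − M₂| / SD_pooled = |4.0 − 19.6| / 17.9 = 15.6 / 17.9 = 0.872.
For two independent groups with equal n: n = 2·((z_{α/2} + z_β) / d)².
z_{α/2} + z_β = 2.326 + 0.524 = 2.850.
n = 2 × (2.850 / 0.872)² = 2 × 3.268² = 2 × 10.68 = 21.4.
Round up to the next whole participant.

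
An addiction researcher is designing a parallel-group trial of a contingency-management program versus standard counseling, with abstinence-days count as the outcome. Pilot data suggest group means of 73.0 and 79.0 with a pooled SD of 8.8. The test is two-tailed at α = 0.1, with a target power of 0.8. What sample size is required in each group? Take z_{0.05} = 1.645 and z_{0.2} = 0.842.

n = 27 per group

Cohen's d = |M₁ − M₂| / SD_pooled = |73.0 − 79.0| / 8.8 = 6.0 / 8.8 = 0.682.
For two independent groups with equal n: n = 2·((z_{α/2} + z_β) / d)².
z_{α/2} + z_β = 1.645 + 0.842 = 2.487.
n = 2 × (2.487 / 0.682)² = 2 × 3.647² = 2 × 13.30 = 26.6.
Round up to the next whole participant.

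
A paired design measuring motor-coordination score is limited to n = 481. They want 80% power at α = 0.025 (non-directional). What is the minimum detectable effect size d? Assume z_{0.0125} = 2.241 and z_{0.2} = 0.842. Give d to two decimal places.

d_min ≈ 0.14

For a single sample (or paired design) of n = 481: d_min = (z_{α/2} + z_β)/√n.
z-sum = 2.241 + 0.842 = 3.083.
d_min = 3.083 / √481 = 3.083 / 21.932 = 0.141.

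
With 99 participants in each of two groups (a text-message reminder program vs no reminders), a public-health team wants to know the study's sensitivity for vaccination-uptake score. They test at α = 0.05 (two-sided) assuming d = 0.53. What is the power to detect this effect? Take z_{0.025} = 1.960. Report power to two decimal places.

power ≈ 0.96

For two equal groups, power = Φ(d·√(n/2) − z_{α/2}).
d·√(n/2) = 0.53 × √(99/2) = 0.53 × 7.036 = 3.729.
z_β = 3.729 − 1.960 = 1.769.
Power = Φ(1.769) = 0.962.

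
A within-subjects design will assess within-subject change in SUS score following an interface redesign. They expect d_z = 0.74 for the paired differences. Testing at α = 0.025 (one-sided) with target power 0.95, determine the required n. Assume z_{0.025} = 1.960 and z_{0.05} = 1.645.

n = 24 pairs

For a paired (one-sample on differences) test: n = ((z_{α} + z_β) / d)².
z_{α} + z_β = 1.960 + 1.645 = 3.605.
n = (3.605 / 0.74)² = 4.872² = 23.73.
Round up.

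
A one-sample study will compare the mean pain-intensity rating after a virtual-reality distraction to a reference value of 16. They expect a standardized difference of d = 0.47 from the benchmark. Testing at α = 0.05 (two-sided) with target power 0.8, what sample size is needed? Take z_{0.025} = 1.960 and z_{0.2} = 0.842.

For a one-sample test: n = ((z_{α/2} + z_β) / d)².
z_{α/2} + z_β = 1.960 + 0.842 = 2.802.
n = (2.802 / 0.47)² = 5.962² = 35.54.
Round up.

n = 36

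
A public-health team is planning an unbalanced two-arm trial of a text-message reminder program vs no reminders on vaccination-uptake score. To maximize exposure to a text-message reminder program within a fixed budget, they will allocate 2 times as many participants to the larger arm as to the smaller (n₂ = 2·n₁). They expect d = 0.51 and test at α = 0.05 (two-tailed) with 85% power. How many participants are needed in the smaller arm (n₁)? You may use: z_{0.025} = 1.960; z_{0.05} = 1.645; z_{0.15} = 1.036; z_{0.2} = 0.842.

With allocation ratio k = n₂/n₁ = 2, Var(x̄₁−x̄₂) = σ²(1/n₁ + 1/(k·n₁)) = σ²·(k+1)/(k·n₁).
So n₁ = (1 + 1/k)·((z_{α/2} + z_β)/d)² = 1.500 × (2.996/0.51)².
n₁ = 1.500 × 34.51 = 51.8.
Round up: n₁ = 52, giving n₂ = 2 × 52 = 104.

n₁ = 52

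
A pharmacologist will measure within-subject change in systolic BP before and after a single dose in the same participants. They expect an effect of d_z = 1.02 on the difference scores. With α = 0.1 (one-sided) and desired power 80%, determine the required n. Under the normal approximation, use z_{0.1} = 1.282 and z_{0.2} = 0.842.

For a paired (one-sample on differences) test: n = ((z_{α} + z_β) / d)².
z_{α} + z_β = 1.282 + 0.842 = 2.124.
n = (2.124 / 1.02)² = 2.082² = 4.34.
Round up.

n = 5 pairs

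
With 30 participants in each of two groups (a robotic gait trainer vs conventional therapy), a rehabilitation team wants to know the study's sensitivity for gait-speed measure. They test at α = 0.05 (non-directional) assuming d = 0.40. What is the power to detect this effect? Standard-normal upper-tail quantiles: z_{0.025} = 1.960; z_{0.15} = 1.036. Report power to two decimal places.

For two equal groups, power = Φ(d·√(n/2) − z_{α/2}).
d·√(n/2) = 0.40 × √(30/2) = 0.40 × 3.873 = 1.549.
z_β = 1.549 − 1.960 = -0.411.
Power = Φ(-0.411) = 0.341.

power ≈ 0.34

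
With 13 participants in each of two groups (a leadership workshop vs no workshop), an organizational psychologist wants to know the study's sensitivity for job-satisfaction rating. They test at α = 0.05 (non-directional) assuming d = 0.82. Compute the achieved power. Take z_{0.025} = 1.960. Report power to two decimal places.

power ≈ 0.55

For two equal groups, power = Φ(d·√(n/2) − z_{α/2}).
d·√(n/2) = 0.82 × √(13/2) = 0.82 × 2.550 = 2.091.
z_β = 2.091 − 1.960 = 0.131.
Power = Φ(0.131) = 0.552.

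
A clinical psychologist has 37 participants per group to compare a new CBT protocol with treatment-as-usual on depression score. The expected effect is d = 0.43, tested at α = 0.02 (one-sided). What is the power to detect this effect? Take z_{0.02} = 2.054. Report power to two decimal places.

For two equal groups, power = Φ(d·√(n/2) − z_{α}).
d·√(n/2) = 0.43 × √(37/2) = 0.43 × 4.301 = 1.849.
z_β = 1.849 − 2.054 = -0.205.
Power = Φ(-0.205) = 0.419.

power ≈ 0.42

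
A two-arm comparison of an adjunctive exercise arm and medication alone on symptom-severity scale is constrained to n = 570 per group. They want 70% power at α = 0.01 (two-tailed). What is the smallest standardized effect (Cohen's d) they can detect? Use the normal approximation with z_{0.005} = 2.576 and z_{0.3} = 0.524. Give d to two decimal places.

For two independent groups of n = 570 each: d_min = (z_{α/2} + z_β)·√(2/n).
z-sum = 2.576 + 0.524 = 3.100.
d_min = 3.100 × √(2/570) = 3.100 × 0.0592 = 0.184.

d_min ≈ 0.18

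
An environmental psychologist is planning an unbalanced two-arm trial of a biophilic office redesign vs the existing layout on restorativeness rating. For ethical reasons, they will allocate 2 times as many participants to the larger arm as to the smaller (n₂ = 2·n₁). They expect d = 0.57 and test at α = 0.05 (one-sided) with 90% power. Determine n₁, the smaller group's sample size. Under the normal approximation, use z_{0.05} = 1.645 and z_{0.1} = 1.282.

n₁ = 40

With allocation ratio k = n₂/n₁ = 2, Var(x̄₁−x̄₂) = σ²(1/n₁ + 1/(k·n₁)) = σ²·(k+1)/(k·n₁).
So n₁ = (1 + 1/k)·((z_{α} + z_β)/d)² = 1.500 × (2.927/0.57)².
n₁ = 1.500 × 26.37 = 39.6.
Round up: n₁ = 40, giving n₂ = 2 × 40 = 80.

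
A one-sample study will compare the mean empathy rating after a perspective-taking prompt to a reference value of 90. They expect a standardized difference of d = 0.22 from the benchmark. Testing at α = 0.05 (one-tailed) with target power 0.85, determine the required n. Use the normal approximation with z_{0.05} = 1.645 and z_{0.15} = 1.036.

For a one-sample test: n = ((z_{α} + z_β) / d)².
z_{α} + z_β = 1.645 + 1.036 = 2.681.
n = (2.681 / 0.22)² = 12.186² = 148.51.
Round up.

n = 149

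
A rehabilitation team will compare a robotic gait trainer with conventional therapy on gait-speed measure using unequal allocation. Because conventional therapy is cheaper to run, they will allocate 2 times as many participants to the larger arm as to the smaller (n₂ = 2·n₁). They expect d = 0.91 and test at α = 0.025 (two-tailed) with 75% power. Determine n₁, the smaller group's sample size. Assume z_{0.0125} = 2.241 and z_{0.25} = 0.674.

With allocation ratio k = n₂/n₁ = 2, Var(x̄₁−x̄₂) = σ²(1/n₁ + 1/(k·n₁)) = σ²·(k+1)/(k·n₁).
So n₁ = (1 + 1/k)·((z_{α/2} + z_β)/d)² = 1.500 × (2.915/0.91)².
n₁ = 1.500 × 10.26 = 15.4.
Round up: n₁ = 16, giving n₂ = 2 × 16 = 32.

n₁ = 16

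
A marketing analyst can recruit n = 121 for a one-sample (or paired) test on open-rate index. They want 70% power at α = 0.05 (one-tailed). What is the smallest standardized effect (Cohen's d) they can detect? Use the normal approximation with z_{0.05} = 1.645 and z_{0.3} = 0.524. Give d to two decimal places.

For a single sample (or paired design) of n = 121: d_min = (z_{α} + z_β)/√n.
z-sum = 1.645 + 0.524 = 2.169.
d_min = 2.169 / √121 = 2.169 / 11.000 = 0.197.

d_min ≈ 0.20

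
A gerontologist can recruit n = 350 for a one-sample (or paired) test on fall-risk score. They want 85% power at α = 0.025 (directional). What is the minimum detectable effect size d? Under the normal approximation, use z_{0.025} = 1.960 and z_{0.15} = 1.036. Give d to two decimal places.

For a single sample (or paired design) of n = 350: d_min = (z_{α} + z_β)/√n.
z-sum = 1.960 + 1.036 = 2.996.
d_min = 2.996 / √350 = 2.996 / 18.708 = 0.160.

d_min ≈ 0.16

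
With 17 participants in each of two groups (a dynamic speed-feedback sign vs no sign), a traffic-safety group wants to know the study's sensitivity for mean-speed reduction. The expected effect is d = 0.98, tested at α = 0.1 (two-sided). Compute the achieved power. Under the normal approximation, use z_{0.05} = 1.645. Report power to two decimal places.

power ≈ 0.89

For two equal groups, power = Φ(d·√(n/2) − z_{α/2}).
d·√(n/2) = 0.98 × √(17/2) = 0.98 × 2.915 = 2.857.
z_β = 2.857 − 1.645 = 1.212.
Power = Φ(1.212) = 0.887.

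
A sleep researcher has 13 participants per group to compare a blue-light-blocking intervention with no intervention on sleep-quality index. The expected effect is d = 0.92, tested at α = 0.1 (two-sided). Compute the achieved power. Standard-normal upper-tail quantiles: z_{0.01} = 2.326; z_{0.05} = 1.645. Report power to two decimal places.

For two equal groups, power = Φ(d·√(n/2) − z_{α/2}).
d·√(n/2) = 0.92 × √(13/2) = 0.92 × 2.550 = 2.346.
z_β = 2.346 − 1.645 = 0.701.
Power = Φ(0.701) = 0.758.

power ≈ 0.76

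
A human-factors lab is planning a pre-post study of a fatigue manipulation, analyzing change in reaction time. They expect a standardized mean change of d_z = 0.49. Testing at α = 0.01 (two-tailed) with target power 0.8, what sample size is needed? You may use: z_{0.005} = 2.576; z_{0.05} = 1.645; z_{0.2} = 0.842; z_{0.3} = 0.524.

For a paired (one-sample on differences) test: n = ((z_{α/2} + z_β) / d)².
z_{α/2} + z_β = 2.576 + 0.842 = 3.418.
n = (3.418 / 0.49)² = 6.976² = 48.66.
Round up.

n = 49 pairs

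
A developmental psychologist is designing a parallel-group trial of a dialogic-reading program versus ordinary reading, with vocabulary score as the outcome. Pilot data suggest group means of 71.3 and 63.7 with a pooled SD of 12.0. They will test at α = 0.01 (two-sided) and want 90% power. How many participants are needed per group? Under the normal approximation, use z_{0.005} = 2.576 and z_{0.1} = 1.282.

Cohen's d = |M₁ − M₂| / SD_pooled = |71.3 − 63.7| / 12.0 = 7.6 / 12.0 = 0.633.
For two independent groups with equal n: n = 2·((z_{α/2} + z_β) / d)².
z_{α/2} + z_β = 2.576 + 1.282 = 3.858.
n = 2 × (3.858 / 0.633)² = 2 × 6.095² = 2 × 37.15 = 74.3.
Round up to the next whole participant.

n = 75 per group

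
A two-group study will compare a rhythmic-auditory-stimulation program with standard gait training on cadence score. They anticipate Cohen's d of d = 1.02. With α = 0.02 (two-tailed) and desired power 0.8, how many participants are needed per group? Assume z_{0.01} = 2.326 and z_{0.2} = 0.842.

For two independent groups with equal n: n = 2·((z_{α/2} + z_β) / d)².
z_{α/2} + z_β = 2.326 + 0.842 = 3.168.
n = 2 × (3.168 / 1.02)² = 2 × 3.106² = 2 × 9.65 = 19.3.
Round up to the next whole participant.

n = 20 per group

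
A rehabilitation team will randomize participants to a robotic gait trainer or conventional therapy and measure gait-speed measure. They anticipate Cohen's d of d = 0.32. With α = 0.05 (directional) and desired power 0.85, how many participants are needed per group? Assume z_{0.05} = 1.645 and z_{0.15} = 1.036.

n = 141 per group

For two independent groups with equal n: n = 2·((z_{α} + z_β) / d)².
z_{α} + z_β = 1.645 + 1.036 = 2.681.
n = 2 × (2.681 / 0.32)² = 2 × 8.378² = 2 × 70.19 = 140.4.
Round up to the next whole participant.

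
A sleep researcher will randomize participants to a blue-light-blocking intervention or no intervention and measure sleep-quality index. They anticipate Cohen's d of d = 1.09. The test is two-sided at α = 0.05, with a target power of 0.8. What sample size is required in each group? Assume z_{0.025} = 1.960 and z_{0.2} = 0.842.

n = 14 per group

For two independent groups with equal n: n = 2·((z_{α/2} + z_β) / d)².
z_{α/2} + z_β = 1.960 + 0.842 = 2.802.
n = 2 × (2.802 / 1.09)² = 2 × 2.571² = 2 × 6.61 = 13.2.
Round up to the next whole participant.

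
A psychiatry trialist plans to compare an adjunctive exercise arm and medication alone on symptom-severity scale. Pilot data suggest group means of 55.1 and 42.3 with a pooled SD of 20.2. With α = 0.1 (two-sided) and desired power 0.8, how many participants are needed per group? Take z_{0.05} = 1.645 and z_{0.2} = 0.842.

n = 31 per group

Cohen's d = |M₁ − M₂| / SD_pooled = |55.1 − 42.3| / 20.2 = 12.8 / 20.2 = 0.634.
For two independent groups with equal n: n = 2·((z_{α/2} + z_β) / d)².
z_{α/2} + z_β = 1.645 + 0.842 = 2.487.
n = 2 × (2.487 / 0.634)² = 2 × 3.923² = 2 × 15.39 = 30.8.
Round up to the next whole participant.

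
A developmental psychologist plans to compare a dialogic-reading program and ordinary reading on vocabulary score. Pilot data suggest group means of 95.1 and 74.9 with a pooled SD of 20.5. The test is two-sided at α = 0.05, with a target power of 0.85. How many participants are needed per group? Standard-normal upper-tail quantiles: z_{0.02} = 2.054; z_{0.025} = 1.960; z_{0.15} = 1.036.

n = 19 per group

Cohen's d = |M₁ − M₂| / SD_pooled = |95.1 − 74.9| / 20.5 = 20.2 / 20.5 = 0.985.
For two independent groups with equal n: n = 2·((z_{α/2} + z_β) / d)².
z_{α/2} + z_β = 1.960 + 1.036 = 2.996.
n = 2 × (2.996 / 0.985)² = 2 × 3.042² = 2 × 9.25 = 18.5.
Round up to the next whole participant.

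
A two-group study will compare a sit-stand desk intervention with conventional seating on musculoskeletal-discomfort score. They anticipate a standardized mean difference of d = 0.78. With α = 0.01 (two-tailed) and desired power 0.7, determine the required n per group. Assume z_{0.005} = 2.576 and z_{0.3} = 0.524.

For two independent groups with equal n: n = 2·((z_{α/2} + z_β) / d)².
z_{α/2} + z_β = 2.576 + 0.524 = 3.100.
n = 2 × (3.100 / 0.78)² = 2 × 3.974² = 2 × 15.80 = 31.6.
Round up to the next whole participant.

n = 32 per group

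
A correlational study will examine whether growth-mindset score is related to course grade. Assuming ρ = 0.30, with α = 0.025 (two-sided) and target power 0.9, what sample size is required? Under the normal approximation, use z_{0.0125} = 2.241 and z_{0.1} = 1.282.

n = 133

Fisher's z: C = ½·ln((1+r)/(1−r)) = ½·ln(1.8571) = 0.3095.
n = ((z_{α/2} + z_β)/C)² + 3.
(2.241 + 1.282) / 0.3095 = 3.523 / 0.3095 = 11.383.
n = 11.383² + 3 = 129.57 + 3 = 132.6.
Round up.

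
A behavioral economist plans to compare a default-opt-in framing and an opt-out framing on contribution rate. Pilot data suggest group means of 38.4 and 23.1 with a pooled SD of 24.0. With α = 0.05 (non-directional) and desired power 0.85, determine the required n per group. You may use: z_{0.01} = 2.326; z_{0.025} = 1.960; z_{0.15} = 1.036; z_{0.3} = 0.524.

Cohen's d = |M₁ − M₂| / SD_pooled = |38.4 − 23.1| / 24.0 = 15.3 / 24.0 = 0.637.
For two independent groups with equal n: n = 2·((z_{α/2} + z_β) / d)².
z_{α/2} + z_β = 1.960 + 1.036 = 2.996.
n = 2 × (2.996 / 0.637)² = 2 × 4.703² = 2 × 22.12 = 44.2.
Round up to the next whole participant.

n = 45 per group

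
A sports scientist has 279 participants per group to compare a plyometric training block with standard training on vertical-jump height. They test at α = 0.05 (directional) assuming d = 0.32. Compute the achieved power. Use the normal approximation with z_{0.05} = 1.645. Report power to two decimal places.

For two equal groups, power = Φ(d·√(n/2) − z_{α}).
d·√(n/2) = 0.32 × √(279/2) = 0.32 × 11.811 = 3.780.
z_β = 3.780 − 1.645 = 2.135.
Power = Φ(2.135) = 0.984.

power ≈ 0.98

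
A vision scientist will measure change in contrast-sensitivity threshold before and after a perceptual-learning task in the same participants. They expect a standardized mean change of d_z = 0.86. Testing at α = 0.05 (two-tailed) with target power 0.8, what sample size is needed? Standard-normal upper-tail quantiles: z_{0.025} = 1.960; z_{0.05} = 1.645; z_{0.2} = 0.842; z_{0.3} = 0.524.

n = 11 pairs

For a paired (one-sample on differences) test: n = ((z_{α/2} + z_β) / d)².
z_{α/2} + z_β = 1.960 + 0.842 = 2.802.
n = (2.802 / 0.86)² = 3.258² = 10.62.
Round up.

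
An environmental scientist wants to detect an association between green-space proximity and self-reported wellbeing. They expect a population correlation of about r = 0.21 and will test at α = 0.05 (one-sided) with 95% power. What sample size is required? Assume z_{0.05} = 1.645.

n = 242

Fisher's z: C = ½·ln((1+r)/(1−r)) = ½·ln(1.5316) = 0.2132.
n = ((z_{α} + z_β)/C)² + 3.
(1.645 + 1.645) / 0.2132 = 3.290 / 0.2132 = 15.432.
n = 15.432² + 3 = 238.13 + 3 = 241.1.
Round up.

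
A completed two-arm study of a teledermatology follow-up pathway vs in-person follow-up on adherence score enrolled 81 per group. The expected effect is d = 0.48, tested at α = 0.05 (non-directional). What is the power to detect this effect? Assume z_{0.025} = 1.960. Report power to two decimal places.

For two equal groups, power = Φ(d·√(n/2) − z_{α/2}).
d·√(n/2) = 0.48 × √(81/2) = 0.48 × 6.364 = 3.055.
z_β = 3.055 − 1.960 = 1.095.
Power = Φ(1.095) = 0.863.

power ≈ 0.86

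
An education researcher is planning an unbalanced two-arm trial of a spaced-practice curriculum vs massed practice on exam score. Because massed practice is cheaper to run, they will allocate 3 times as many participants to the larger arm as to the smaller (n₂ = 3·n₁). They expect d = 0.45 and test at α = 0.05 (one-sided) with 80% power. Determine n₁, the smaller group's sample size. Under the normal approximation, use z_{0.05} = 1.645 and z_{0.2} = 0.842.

With allocation ratio k = n₂/n₁ = 3, Var(x̄₁−x̄₂) = σ²(1/n₁ + 1/(k·n₁)) = σ²·(k+1)/(k·n₁).
So n₁ = (1 + 1/k)·((z_{α} + z_β)/d)² = 1.333 × (2.487/0.45)².
n₁ = 1.333 × 30.54 = 40.7.
Round up: n₁ = 41, giving n₂ = 3 × 41 = 123.

n₁ = 41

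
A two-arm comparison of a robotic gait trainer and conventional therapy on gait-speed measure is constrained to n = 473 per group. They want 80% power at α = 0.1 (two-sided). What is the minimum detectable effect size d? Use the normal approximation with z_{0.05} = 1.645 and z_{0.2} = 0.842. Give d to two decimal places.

d_min ≈ 0.16

For two independent groups of n = 473 each: d_min = (z_{α/2} + z_β)·√(2/n).
z-sum = 1.645 + 0.842 = 2.487.
d_min = 2.487 × √(2/473) = 2.487 × 0.0650 = 0.162.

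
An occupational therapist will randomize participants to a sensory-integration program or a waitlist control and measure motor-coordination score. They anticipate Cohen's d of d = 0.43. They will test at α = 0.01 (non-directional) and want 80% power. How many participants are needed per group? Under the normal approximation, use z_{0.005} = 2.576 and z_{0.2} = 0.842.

For two independent groups with equal n: n = 2·((z_{α/2} + z_β) / d)².
z_{α/2} + z_β = 2.576 + 0.842 = 3.418.
n = 2 × (3.418 / 0.43)² = 2 × 7.949² = 2 × 63.18 = 126.4.
Round up to the next whole participant.

n = 127 per group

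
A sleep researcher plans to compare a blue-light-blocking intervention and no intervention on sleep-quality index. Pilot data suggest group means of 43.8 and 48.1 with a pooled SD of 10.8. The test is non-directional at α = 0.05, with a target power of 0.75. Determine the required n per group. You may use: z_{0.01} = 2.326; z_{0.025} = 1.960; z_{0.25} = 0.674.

n = 88 per group

Cohen's d = |M₁ − M₂| / SD_pooled = |43.8 − 48.1| / 10.8 = 4.3 / 10.8 = 0.398.
For two independent groups with equal n: n = 2·((z_{α/2} + z_β) / d)².
z_{α/2} + z_β = 1.960 + 0.674 = 2.634.
n = 2 × (2.634 / 0.398)² = 2 × 6.618² = 2 × 43.80 = 87.6.
Round up to the next whole participant.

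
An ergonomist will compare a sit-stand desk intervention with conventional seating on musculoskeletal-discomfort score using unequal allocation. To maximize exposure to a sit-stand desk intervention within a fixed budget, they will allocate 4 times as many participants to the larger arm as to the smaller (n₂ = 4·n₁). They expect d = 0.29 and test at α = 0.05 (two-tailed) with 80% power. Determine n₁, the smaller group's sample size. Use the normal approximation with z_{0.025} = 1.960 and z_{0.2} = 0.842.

n₁ = 117

With allocation ratio k = n₂/n₁ = 4, Var(x̄₁−x̄₂) = σ²(1/n₁ + 1/(k·n₁)) = σ²·(k+1)/(k·n₁).
So n₁ = (1 + 1/k)·((z_{α/2} + z_β)/d)² = 1.250 × (2.802/0.29)².
n₁ = 1.250 × 93.36 = 116.7.
Round up: n₁ = 117, giving n₂ = 4 × 117 = 468.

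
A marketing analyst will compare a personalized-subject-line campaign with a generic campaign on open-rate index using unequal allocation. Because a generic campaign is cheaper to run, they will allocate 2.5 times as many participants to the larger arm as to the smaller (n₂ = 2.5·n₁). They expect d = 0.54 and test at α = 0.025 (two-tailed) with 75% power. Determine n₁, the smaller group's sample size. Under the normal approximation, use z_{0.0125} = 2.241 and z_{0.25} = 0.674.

n₁ = 41

With allocation ratio k = n₂/n₁ = 2.5, Var(x̄₁−x̄₂) = σ²(1/n₁ + 1/(k·n₁)) = σ²·(k+1)/(k·n₁).
So n₁ = (1 + 1/k)·((z_{α/2} + z_β)/d)² = 1.400 × (2.915/0.54)².
n₁ = 1.400 × 29.14 = 40.8.
Round up: n₁ = 41, giving n₂ = ⌈2.5 × 41⌉ = ⌈102.5⌉ = 103.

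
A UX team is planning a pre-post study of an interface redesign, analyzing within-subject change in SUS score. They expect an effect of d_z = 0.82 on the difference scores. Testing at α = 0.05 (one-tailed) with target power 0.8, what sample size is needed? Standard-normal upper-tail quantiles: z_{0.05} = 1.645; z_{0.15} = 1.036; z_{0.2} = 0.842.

n = 10 pairs

For a paired (one-sample on differences) test: n = ((z_{α} + z_β) / d)².
z_{α} + z_β = 1.645 + 0.842 = 2.487.
n = (2.487 / 0.82)² = 3.033² = 9.20.
Round up.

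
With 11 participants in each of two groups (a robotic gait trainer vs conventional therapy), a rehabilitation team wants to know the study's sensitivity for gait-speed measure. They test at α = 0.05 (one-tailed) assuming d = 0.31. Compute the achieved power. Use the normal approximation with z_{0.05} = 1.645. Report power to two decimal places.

For two equal groups, power = Φ(d·√(n/2) − z_{α}).
d·√(n/2) = 0.31 × √(11/2) = 0.31 × 2.345 = 0.727.
z_β = 0.727 − 1.645 = -0.918.
Power = Φ(-0.918) = 0.179.

power ≈ 0.18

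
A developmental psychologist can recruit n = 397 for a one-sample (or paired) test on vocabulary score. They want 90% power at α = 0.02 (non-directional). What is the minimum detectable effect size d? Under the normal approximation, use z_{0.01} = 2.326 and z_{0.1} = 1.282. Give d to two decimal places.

d_min ≈ 0.18

For a single sample (or paired design) of n = 397: d_min = (z_{α/2} + z_β)/√n.
z-sum = 2.326 + 1.282 = 3.608.
d_min = 3.608 / √397 = 3.608 / 19.925 = 0.181.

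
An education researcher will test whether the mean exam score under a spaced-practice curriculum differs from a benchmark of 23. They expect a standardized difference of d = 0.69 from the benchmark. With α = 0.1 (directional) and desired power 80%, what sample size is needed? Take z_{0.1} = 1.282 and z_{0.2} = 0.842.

For a one-sample test: n = ((z_{α} + z_β) / d)².
z_{α} + z_β = 1.282 + 0.842 = 2.124.
n = (2.124 / 0.69)² = 3.078² = 9.48.
Round up.

n = 10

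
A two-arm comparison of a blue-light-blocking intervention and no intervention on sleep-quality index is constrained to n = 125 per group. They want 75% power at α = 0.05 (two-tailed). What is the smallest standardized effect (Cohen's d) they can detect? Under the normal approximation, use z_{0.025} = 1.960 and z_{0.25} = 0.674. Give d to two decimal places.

d_min ≈ 0.33

For two independent groups of n = 125 each: d_min = (z_{α/2} + z_β)·√(2/n).
z-sum = 1.960 + 0.674 = 2.634.
d_min = 2.634 × √(2/125) = 2.634 × 0.1265 = 0.333.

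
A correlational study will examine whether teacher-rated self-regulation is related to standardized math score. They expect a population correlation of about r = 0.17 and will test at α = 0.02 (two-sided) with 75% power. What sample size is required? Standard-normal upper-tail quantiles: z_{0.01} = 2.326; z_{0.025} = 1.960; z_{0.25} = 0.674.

Fisher's z: C = ½·ln((1+r)/(1−r)) = ½·ln(1.4096) = 0.1717.
n = ((z_{α/2} + z_β)/C)² + 3.
(2.326 + 0.674) / 0.1717 = 3.000 / 0.1717 = 17.472.
n = 17.472² + 3 = 305.28 + 3 = 308.3.
Round up.

n = 309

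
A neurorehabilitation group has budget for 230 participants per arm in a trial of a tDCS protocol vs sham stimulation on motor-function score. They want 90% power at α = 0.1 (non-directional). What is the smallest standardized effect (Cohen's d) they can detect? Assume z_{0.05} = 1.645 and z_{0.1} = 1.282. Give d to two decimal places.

For two independent groups of n = 230 each: d_min = (z_{α/2} + z_β)·√(2/n).
z-sum = 1.645 + 1.282 = 2.927.
d_min = 2.927 × √(2/230) = 2.927 × 0.0933 = 0.273.

d_min ≈ 0.27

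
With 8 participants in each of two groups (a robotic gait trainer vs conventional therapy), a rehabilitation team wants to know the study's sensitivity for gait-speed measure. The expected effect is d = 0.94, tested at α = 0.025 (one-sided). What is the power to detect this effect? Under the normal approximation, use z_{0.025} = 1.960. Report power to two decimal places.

For two equal groups, power = Φ(d·√(n/2) − z_{α}).
d·√(n/2) = 0.94 × √(8/2) = 0.94 × 2.000 = 1.880.
z_β = 1.880 − 1.960 = -0.080.
Power = Φ(-0.080) = 0.468.

power ≈ 0.47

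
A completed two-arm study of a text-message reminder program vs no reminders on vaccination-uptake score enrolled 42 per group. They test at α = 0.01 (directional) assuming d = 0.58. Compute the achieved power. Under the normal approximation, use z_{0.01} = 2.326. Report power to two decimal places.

power ≈ 0.63

For two equal groups, power = Φ(d·√(n/2) − z_{α}).
d·√(n/2) = 0.58 × √(42/2) = 0.58 × 4.583 = 2.658.
z_β = 2.658 − 2.326 = 0.332.
Power = Φ(0.332) = 0.630.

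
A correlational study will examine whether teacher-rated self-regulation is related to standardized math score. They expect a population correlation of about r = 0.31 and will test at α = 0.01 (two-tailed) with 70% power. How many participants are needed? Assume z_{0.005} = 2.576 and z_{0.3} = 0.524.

Fisher's z: C = ½·ln((1+r)/(1−r)) = ½·ln(1.8986) = 0.3205.
n = ((z_{α/2} + z_β)/C)² + 3.
(2.576 + 0.524) / 0.3205 = 3.100 / 0.3205 = 9.672.
n = 9.672² + 3 = 93.56 + 3 = 96.6.
Round up.

n = 97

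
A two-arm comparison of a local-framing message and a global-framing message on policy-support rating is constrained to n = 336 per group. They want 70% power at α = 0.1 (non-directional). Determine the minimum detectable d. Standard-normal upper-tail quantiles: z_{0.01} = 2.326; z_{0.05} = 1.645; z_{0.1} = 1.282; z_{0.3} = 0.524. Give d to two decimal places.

d_min ≈ 0.17

For two independent groups of n = 336 each: d_min = (z_{α/2} + z_β)·√(2/n).
z-sum = 1.645 + 0.524 = 2.169.
d_min = 2.169 × √(2/336) = 2.169 × 0.0772 = 0.167.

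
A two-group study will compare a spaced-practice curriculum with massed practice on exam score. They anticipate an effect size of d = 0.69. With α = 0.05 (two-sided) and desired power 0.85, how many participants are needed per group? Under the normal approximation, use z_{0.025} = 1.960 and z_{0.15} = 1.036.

For two independent groups with equal n: n = 2·((z_{α/2} + z_β) / d)².
z_{α/2} + z_β = 1.960 + 1.036 = 2.996.
n = 2 × (2.996 / 0.69)² = 2 × 4.342² = 2 × 18.85 = 37.7.
Round up to the next whole participant.

n = 38 per group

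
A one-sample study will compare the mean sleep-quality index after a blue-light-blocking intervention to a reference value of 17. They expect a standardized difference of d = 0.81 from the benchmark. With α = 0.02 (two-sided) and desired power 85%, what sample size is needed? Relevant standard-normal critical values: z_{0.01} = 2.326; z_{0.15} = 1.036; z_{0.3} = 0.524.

n = 18

For a one-sample test: n = ((z_{α/2} + z_β) / d)².
z_{α/2} + z_β = 2.326 + 1.036 = 3.362.
n = (3.362 / 0.81)² = 4.151² = 17.23.
Round up.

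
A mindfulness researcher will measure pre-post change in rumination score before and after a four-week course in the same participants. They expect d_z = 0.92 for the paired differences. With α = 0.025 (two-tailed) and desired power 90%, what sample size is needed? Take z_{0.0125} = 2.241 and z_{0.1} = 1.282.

n = 15 pairs

For a paired (one-sample on differences) test: n = ((z_{α/2} + z_β) / d)².
z_{α/2} + z_β = 2.241 + 1.282 = 3.523.
n = (3.523 / 0.92)² = 3.829² = 14.66.
Round up.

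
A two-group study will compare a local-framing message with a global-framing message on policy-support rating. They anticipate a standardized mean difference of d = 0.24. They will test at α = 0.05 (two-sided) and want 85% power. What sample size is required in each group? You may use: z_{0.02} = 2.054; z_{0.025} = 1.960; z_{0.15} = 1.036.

For two independent groups with equal n: n = 2·((z_{α/2} + z_β) / d)².
z_{α/2} + z_β = 1.960 + 1.036 = 2.996.
n = 2 × (2.996 / 0.24)² = 2 × 12.483² = 2 × 155.83 = 311.7.
Round up to the next whole participant.

n = 312 per group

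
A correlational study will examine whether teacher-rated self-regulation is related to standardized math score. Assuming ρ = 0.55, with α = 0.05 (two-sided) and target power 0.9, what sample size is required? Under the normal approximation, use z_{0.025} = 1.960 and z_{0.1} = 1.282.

Fisher's z: C = ½·ln((1+r)/(1−r)) = ½·ln(3.4444) = 0.6184.
n = ((z_{α/2} + z_β)/C)² + 3.
(1.960 + 1.282) / 0.6184 = 3.242 / 0.6184 = 5.243.
n = 5.243² + 3 = 27.48 + 3 = 30.5.
Round up.

n = 31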